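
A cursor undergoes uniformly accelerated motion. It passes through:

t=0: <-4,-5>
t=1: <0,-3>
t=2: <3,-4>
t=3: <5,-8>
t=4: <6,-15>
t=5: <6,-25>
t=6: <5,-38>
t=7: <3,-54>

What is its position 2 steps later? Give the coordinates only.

First differences are <+4,+2>, <+3,-1>, <+2,-4>, <+1,-7>, <+0,-10>, <-1,-13>, <-2,-16>; their common second difference is <-1,-3> (constant acceleration).
step 8: <3,-54> + <-3,-19> → <0,-73>
step 9: <0,-73> + <-4,-22> → <-4,-95>

<-4,-95>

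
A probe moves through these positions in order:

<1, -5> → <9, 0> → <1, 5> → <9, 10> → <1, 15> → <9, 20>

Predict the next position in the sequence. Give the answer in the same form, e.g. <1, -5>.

<1, 25>

First: cycles through 1, 9 every 2 steps. Step 6 lands at position 0 of the cycle → 1.
Second: linear, +5 per step → 25 at step 6.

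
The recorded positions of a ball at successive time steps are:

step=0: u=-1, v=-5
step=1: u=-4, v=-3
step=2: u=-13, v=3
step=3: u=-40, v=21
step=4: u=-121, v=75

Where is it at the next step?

u=-364, v=237

Consecutive displacements (-3,+2), (-9,+6), (-27,+18), (-81,+54) scale by a factor of 3 each step.
step 5: u=-121, v=75 + (-243,+162) → u=-364, v=237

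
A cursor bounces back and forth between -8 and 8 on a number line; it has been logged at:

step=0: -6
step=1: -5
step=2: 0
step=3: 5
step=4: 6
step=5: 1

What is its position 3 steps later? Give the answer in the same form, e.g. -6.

-2

The value reflects between -8 and 8, moving 5 per step.
  step 6: 1 → -4
  step 7: -4 → -7
  step 8: -7 → -2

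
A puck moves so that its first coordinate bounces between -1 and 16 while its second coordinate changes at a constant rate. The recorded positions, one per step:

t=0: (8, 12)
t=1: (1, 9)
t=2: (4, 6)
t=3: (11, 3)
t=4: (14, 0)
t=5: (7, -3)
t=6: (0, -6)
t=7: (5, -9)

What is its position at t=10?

(6, -18)

The first coordinate reflects between -1 and 16, moving 7 per step.
  step 8: 5 → 12
  step 9: 12 → 13
  step 10: 13 → 6
The second coordinate changes by -3 each step: at step 10 it is -18.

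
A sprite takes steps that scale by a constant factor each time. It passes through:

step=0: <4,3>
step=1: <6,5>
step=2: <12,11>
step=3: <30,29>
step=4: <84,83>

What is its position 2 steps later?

Step-to-step displacements: <+2,+2>, <+6,+6>, <+18,+18>, <+54,+54>; each is 3× the previous.
step 5: <84,83> + <+162,+162> → <246,245>
step 6: <246,245> + <+486,+486> → <732,731>

<732,731>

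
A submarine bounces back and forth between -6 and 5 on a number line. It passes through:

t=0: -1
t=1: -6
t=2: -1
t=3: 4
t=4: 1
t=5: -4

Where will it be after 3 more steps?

3

The value reflects between -6 and 5, moving 5 per step.
  step 6: -4 → -3
  step 7: -3 → 2
  step 8: 2 → 3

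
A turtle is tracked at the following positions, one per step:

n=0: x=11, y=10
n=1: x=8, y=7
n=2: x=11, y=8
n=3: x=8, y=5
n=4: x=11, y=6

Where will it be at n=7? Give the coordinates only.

x=8, y=1

Differencing gives (-3, -3), (+3, +1), (-3, -3), (+3, +1). This is the pattern (-3, -3), (+3, +1) repeated.
step 5: apply (-3, -3) → x=8, y=3
step 6: apply (+3, +1) → x=11, y=4
step 7: apply (-3, -3) → x=8, y=1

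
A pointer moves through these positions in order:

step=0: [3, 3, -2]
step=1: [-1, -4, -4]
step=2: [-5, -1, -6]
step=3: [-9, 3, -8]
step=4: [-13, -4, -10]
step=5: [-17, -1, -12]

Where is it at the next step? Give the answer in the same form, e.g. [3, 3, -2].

[-21, 3, -14]

The first coordinate changes by -4 each step, so at step 6 it is 3 + 6·(-4) = -21.
The second coordinate repeats the cycle [3, -4, -1] with period 3; step 6 mod 3 = 0, giving 3.
The third coordinate changes by -2 each step, so at step 6 it is -2 + 6·(-2) = -14.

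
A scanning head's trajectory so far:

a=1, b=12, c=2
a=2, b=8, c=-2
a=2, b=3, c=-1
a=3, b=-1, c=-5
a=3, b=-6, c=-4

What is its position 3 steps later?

a=5, b=-19, c=-11

The moves between consecutive positions are (+1, -4, -4), (+0, -5, +1), (+1, -4, -4), (+0, -5, +1); they repeat the 2-cycle [(+1, -4, -4), (+0, -5, +1)].
step 5: apply (+1, -4, -4) → a=4, b=-10, c=-8
step 6: apply (+0, -5, +1) → a=4, b=-15, c=-7
step 7: apply (+1, -4, -4) → a=5, b=-19, c=-11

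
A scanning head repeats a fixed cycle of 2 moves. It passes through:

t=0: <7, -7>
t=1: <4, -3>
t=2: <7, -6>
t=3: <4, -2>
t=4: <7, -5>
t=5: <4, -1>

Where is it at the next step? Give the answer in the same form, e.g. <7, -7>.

<7, -4>

Step-to-step displacements: <-3, +4>, <+3, -3>, <-3, +4>, <+3, -3>, <-3, +4> — a repeating cycle of length 2.
step 6: apply <+3, -3> → <7, -4>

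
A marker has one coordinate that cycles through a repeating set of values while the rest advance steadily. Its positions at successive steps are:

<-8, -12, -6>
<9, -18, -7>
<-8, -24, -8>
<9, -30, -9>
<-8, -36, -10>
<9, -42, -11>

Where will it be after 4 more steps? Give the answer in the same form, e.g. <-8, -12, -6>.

First: cycles through -8, 9 every 2 steps. Step 9 lands at position 1 of the cycle → 9.
Second: linear, -6 per step → -66 at step 9.
Third: linear, -1 per step → -15 at step 9.

<9, -66, -15>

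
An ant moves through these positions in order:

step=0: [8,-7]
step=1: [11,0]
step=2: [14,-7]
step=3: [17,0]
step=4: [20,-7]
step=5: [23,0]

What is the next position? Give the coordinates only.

The first coordinate changes by +3 each step, so at step 6 it is 8 + 6·(3) = 26.
The second coordinate repeats the cycle [-7, 0] with period 2; step 6 mod 2 = 0, giving -7.

[26,-7]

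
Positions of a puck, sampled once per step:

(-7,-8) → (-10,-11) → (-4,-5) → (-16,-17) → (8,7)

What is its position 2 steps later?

The jumps are (-3,-3), (+6,+6), (-12,-12), (+24,+24) — a geometric progression with ratio -2.
step 5: (8,7) + (-48,-48) → (-40,-41)
step 6: (-40,-41) + (+96,+96) → (56,55)

(56,55)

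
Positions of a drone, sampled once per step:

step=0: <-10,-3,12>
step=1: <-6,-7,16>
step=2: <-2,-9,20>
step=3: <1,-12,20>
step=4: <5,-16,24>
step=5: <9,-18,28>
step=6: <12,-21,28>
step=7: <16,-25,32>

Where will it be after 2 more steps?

<23,-30,36>

The moves between consecutive positions are <+4,-4,+4>, <+4,-2,+4>, <+3,-3,+0>, <+4,-4,+4>, <+4,-2,+4>, <+3,-3,+0>, <+4,-4,+4>; they repeat the 3-cycle [<+4,-4,+4>, <+4,-2,+4>, <+3,-3,+0>].
step 8: apply <+4,-2,+4> → <20,-27,36>
step 9: apply <+3,-3,+0> → <23,-30,36>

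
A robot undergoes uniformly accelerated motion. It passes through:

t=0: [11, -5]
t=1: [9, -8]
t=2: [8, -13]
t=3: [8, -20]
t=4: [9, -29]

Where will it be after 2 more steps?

First differences are [-2, -3], [-1, -5], [+0, -7], [+1, -9]; their common second difference is [+1, -2] (constant acceleration).
step 5: [9, -29] + [+2, -11] → [11, -40]
step 6: [11, -40] + [+3, -13] → [14, -53]

[14, -53]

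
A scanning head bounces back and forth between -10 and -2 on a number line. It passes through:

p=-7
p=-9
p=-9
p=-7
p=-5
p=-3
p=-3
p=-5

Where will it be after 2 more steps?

The value travels 2 per step and bounces off the walls at -10 and -2.
  step 8: -5 → -7
  step 9: -7 → -9

p=-9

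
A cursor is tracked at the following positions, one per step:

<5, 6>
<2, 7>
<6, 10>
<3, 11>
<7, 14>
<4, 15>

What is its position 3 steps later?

<9, 22>

The moves between consecutive positions are <-3, +1>, <+4, +3>, <-3, +1>, <+4, +3>, <-3, +1>; they repeat the 2-cycle [<-3, +1>, <+4, +3>].
step 6: apply <+4, +3> → <8, 18>
step 7: apply <-3, +1> → <5, 19>
step 8: apply <+4, +3> → <9, 22>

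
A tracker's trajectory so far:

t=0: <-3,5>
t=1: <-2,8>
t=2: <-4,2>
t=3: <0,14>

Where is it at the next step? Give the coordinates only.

<-8,-10>

The jumps are <+1,+3>, <-2,-6>, <+4,+12> — a geometric progression with ratio -2.
step 4: <0,14> + <-8,-24> → <-8,-10>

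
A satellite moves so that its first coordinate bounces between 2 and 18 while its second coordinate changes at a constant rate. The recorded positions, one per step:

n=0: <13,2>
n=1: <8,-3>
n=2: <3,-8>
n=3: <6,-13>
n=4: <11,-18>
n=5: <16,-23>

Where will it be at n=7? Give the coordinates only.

The first coordinate travels 5 per step and bounces off the walls at 2 and 18.
  step 6: 16 → 15
  step 7: 15 → 10
The second coordinate changes by -5 each step: at step 7 it is -33.

<10,-33>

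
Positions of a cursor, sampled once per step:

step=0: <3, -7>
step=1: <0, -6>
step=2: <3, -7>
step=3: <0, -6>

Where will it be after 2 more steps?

Step-to-step displacements: <-3, +1>, <+3, -1>, <-3, +1>; each is -1× the previous.
step 4: <0, -6> + <+3, -1> → <3, -7>
step 5: <3, -7> + <-3, +1> → <0, -6>

<0, -6>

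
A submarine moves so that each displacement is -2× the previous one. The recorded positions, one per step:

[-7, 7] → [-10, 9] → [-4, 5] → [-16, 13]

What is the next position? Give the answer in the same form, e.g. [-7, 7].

[8, -3]

Step-to-step displacements: [-3, +2], [+6, -4], [-12, +8]; each is -2× the previous.
step 4: [-16, 13] + [+24, -16] → [8, -3]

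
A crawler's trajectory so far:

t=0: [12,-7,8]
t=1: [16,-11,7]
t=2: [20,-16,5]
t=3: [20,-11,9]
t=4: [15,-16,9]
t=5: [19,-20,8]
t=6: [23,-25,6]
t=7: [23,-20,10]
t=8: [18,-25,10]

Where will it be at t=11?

[26,-29,11]

The moves between consecutive positions are [+4,-4,-1], [+4,-5,-2], [+0,+5,+4], [-5,-5,+0], [+4,-4,-1], [+4,-5,-2], [+0,+5,+4], [-5,-5,+0]; they repeat the 4-cycle [[+4,-4,-1], [+4,-5,-2], [+0,+5,+4], [-5,-5,+0]].
step 9: apply [+4,-4,-1] → [22,-29,9]
step 10: apply [+4,-5,-2] → [26,-34,7]
step 11: apply [+0,+5,+4] → [26,-29,11]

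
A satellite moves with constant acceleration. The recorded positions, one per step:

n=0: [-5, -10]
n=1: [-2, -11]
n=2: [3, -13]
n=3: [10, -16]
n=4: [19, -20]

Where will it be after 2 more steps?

[43, -31]

Successive displacements: [+3, -1], [+5, -2], [+7, -3], [+9, -4] — each changes by [+2, -1].
step 5: [19, -20] + [+11, -5] → [30, -25]
step 6: [30, -25] + [+13, -6] → [43, -31]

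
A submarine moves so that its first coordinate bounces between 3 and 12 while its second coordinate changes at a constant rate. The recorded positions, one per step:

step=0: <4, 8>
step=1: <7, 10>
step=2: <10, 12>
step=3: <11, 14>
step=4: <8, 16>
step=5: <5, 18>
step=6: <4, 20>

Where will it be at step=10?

The first coordinate travels 3 per step and bounces off the walls at 3 and 12.
  step 7: 4 → 7
  step 8: 7 → 10
  step 9: 10 → 11
  step 10: 11 → 8
The second coordinate changes by +2 each step: at step 10 it is 28.

<8, 28>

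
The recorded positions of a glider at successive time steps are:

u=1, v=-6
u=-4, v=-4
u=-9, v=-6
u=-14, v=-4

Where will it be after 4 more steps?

The u coordinate changes by -5 each step, so at step 7 it is 1 + 7·(-5) = -34.
The v coordinate repeats the cycle [-6, -4] with period 2; step 7 mod 2 = 1, giving -4.

u=-34, v=-4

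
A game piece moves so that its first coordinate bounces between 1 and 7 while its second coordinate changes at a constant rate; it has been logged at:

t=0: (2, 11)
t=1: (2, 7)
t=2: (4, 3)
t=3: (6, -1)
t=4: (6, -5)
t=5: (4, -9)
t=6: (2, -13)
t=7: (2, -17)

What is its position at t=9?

The first coordinate travels 2 per step and bounces off the walls at 1 and 7.
  step 8: 2 → 4
  step 9: 4 → 6
The second coordinate changes by -4 each step: at step 9 it is -25.

(6, -25)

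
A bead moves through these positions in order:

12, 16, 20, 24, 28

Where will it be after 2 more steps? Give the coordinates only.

Each step adds +4 to the position.
step 5: 28 + 4 → 32
step 6: 32 + 4 → 36

36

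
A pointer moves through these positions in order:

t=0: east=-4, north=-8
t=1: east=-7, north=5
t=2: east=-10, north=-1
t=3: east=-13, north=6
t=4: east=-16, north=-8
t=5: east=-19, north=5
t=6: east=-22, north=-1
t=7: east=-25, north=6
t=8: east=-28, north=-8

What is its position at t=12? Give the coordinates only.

east=-40, north=-8

East: linear, -3 per step → -40 at step 12.
North: cycles through -8, 5, -1, 6 every 4 steps. Step 12 lands at position 0 of the cycle → -8.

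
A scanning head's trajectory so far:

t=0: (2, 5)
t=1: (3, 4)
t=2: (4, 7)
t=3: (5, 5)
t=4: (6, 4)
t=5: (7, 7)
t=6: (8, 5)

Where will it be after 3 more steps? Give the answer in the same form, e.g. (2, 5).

The first coordinate changes by +1 each step, so at step 9 it is 2 + 9·(1) = 11.
The second coordinate repeats the cycle [5, 4, 7] with period 3; step 9 mod 3 = 0, giving 5.

(11, 5)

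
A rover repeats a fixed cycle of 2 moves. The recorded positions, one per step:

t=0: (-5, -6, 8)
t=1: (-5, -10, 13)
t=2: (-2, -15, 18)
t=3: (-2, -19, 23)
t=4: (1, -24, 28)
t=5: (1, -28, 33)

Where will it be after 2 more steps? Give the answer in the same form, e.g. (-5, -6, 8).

(4, -37, 43)

The moves between consecutive positions are (+0, -4, +5), (+3, -5, +5), (+0, -4, +5), (+3, -5, +5), (+0, -4, +5); they repeat the 2-cycle [(+0, -4, +5), (+3, -5, +5)].
step 6: apply (+3, -5, +5) → (4, -33, 38)
step 7: apply (+0, -4, +5) → (4, -37, 43)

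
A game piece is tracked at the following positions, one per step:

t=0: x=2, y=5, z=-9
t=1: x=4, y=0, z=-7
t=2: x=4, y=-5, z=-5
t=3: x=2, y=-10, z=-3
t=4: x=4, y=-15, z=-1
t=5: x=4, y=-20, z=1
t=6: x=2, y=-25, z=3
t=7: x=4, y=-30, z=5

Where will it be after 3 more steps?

X: cycles through 2, 4, 4 every 3 steps. Step 10 lands at position 1 of the cycle → 4.
Y: linear, -5 per step → -45 at step 10.
Z: linear, +2 per step → 11 at step 10.

x=4, y=-45, z=11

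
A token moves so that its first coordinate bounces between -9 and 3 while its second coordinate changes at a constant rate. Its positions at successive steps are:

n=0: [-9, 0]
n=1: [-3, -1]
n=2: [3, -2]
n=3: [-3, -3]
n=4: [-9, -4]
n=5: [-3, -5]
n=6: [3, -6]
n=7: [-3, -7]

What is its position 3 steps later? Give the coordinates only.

[3, -10]

The first coordinate reflects between -9 and 3, moving 6 per step.
  step 8: -3 → -9
  step 9: -9 → -3
  step 10: -3 → 3
The second coordinate changes by -1 each step: at step 10 it is -10.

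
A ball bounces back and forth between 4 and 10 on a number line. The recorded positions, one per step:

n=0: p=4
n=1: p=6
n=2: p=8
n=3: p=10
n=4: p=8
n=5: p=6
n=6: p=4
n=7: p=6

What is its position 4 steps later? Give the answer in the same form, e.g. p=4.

p=6

The value travels 2 per step and bounces off the walls at 4 and 10.
  step 8: 6 → 8
  step 9: 8 → 10
  step 10: 10 → 8
  step 11: 8 → 6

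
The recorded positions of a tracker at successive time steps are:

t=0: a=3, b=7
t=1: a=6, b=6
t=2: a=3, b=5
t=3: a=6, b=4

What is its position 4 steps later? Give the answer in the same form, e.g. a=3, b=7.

a=6, b=0

The a coordinate repeats the cycle [3, 6] with period 2; step 7 mod 2 = 1, giving 6.
The b coordinate changes by -1 each step, so at step 7 it is 7 + 7·(-1) = 0.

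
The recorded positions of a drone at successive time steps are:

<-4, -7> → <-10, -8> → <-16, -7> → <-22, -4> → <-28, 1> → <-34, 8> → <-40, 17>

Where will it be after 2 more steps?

<-52, 41>

Taking differences between consecutive positions: <-6, -1>, <-6, +1>, <-6, +3>, <-6, +5>, <-6, +7>, <-6, +9>. These grow by <+0, +2> each step.
step 7: <-40, 17> + <-6, +11> → <-46, 28>
step 8: <-46, 28> + <-6, +13> → <-52, 41>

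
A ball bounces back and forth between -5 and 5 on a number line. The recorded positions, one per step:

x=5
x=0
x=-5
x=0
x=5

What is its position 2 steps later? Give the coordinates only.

The value reflects between -5 and 5, moving 5 per step.
  step 5: 5 → 0
  step 6: 0 → -5

x=-5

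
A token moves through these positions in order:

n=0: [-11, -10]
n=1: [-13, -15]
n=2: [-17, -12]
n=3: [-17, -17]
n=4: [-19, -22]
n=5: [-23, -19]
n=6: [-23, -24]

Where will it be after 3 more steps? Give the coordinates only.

[-29, -31]

The moves between consecutive positions are [-2, -5], [-4, +3], [+0, -5], [-2, -5], [-4, +3], [+0, -5]; they repeat the 3-cycle [[-2, -5], [-4, +3], [+0, -5]].
step 7: apply [-2, -5] → [-25, -29]
step 8: apply [-4, +3] → [-29, -26]
step 9: apply [+0, -5] → [-29, -31]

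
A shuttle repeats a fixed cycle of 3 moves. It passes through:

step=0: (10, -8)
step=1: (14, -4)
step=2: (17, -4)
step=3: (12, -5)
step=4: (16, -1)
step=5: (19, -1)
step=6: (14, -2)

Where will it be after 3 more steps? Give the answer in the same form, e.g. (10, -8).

(16, 1)

Differencing gives (+4, +4), (+3, +0), (-5, -1), (+4, +4), (+3, +0), (-5, -1). This is the pattern (+4, +4), (+3, +0), (-5, -1) repeated.
step 7: apply (+4, +4) → (18, 2)
step 8: apply (+3, +0) → (21, 2)
step 9: apply (-5, -1) → (16, 1)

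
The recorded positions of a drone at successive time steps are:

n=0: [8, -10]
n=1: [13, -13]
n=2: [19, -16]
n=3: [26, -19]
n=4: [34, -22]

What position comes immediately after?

[43, -25]

Successive displacements: [+5, -3], [+6, -3], [+7, -3], [+8, -3] — each changes by [+1, +0].
step 5: [34, -22] + [+9, -3] → [43, -25]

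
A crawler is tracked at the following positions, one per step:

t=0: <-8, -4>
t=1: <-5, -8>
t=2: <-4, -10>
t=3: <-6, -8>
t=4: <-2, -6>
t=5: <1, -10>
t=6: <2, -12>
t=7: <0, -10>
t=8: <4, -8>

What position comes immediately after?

Step-to-step displacements: <+3, -4>, <+1, -2>, <-2, +2>, <+4, +2>, <+3, -4>, <+1, -2>, <-2, +2>, <+4, +2> — a repeating cycle of length 4.
step 9: apply <+3, -4> → <7, -12>

<7, -12>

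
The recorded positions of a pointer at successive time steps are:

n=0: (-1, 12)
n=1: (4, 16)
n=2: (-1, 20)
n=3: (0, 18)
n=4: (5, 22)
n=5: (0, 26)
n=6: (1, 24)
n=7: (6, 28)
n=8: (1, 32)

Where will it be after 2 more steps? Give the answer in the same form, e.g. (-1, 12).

(7, 34)

The moves between consecutive positions are (+5, +4), (-5, +4), (+1, -2), (+5, +4), (-5, +4), (+1, -2), (+5, +4), (-5, +4); they repeat the 3-cycle [(+5, +4), (-5, +4), (+1, -2)].
step 9: apply (+1, -2) → (2, 30)
step 10: apply (+5, +4) → (7, 34)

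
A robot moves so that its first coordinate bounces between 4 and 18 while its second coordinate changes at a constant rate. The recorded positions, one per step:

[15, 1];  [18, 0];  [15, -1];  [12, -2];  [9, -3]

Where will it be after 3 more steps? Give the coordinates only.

The first coordinate travels 3 per step and bounces off the walls at 4 and 18.
  step 5: 9 → 6
  step 6: 6 → 5
  step 7: 5 → 8
The second coordinate changes by -1 each step: at step 7 it is -6.

[8, -6]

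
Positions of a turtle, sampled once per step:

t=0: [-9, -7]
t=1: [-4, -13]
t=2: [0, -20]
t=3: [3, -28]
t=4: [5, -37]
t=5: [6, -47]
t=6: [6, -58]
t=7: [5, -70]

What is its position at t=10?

[-4, -112]

Taking differences between consecutive positions: [+5, -6], [+4, -7], [+3, -8], [+2, -9], [+1, -10], [+0, -11], [-1, -12]. These grow by [-1, -1] each step.
step 8: [5, -70] + [-2, -13] → [3, -83]
step 9: [3, -83] + [-3, -14] → [0, -97]
step 10: [0, -97] + [-4, -15] → [-4, -112]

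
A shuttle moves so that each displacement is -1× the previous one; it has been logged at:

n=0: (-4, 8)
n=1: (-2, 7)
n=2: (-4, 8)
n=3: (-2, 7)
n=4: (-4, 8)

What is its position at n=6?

(-4, 8)

The jumps are (+2, -1), (-2, +1), (+2, -1), (-2, +1) — a geometric progression with ratio -1.
step 5: (-4, 8) + (+2, -1) → (-2, 7)
step 6: (-2, 7) + (-2, +1) → (-4, 8)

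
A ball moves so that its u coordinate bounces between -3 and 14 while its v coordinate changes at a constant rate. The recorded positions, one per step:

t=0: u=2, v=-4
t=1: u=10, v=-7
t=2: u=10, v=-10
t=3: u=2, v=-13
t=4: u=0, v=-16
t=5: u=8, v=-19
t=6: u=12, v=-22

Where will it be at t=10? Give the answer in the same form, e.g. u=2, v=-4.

u=14, v=-34

The u coordinate reflects between -3 and 14, moving 8 per step.
  step 7: 12 → 4
  step 8: 4 → -2
  step 9: -2 → 6
  step 10: 6 → 14
The v coordinate changes by -3 each step: at step 10 it is -34.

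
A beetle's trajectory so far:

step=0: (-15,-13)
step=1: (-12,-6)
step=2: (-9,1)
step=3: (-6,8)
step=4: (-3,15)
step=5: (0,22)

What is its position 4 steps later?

(12,50)

Each step adds (+3,+7) to the position.
step 6: (0,22) + (+3,+7) → (3,29)
step 7: (3,29) + (+3,+7) → (6,36)
step 8: (6,36) + (+3,+7) → (9,43)
step 9: (9,43) + (+3,+7) → (12,50)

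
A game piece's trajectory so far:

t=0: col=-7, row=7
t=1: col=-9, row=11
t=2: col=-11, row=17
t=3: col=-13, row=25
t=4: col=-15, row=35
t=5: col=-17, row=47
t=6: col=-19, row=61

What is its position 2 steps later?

Taking differences between consecutive positions: (-2,+4), (-2,+6), (-2,+8), (-2,+10), (-2,+12), (-2,+14). These grow by (+0,+2) each step.
step 7: col=-19, row=61 + (-2,+16) → col=-21, row=77
step 8: col=-21, row=77 + (-2,+18) → col=-23, row=95

col=-23, row=95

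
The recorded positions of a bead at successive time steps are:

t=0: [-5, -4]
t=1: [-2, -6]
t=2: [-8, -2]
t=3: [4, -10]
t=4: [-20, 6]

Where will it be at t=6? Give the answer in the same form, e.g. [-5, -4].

Step-to-step displacements: [+3, -2], [-6, +4], [+12, -8], [-24, +16]; each is -2× the previous.
step 5: [-20, 6] + [+48, -32] → [28, -26]
step 6: [28, -26] + [-96, +64] → [-68, 38]

[-68, 38]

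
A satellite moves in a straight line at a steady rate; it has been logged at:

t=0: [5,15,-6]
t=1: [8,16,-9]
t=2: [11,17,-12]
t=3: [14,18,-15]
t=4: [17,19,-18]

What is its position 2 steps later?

The position changes by [+3,+1,-3] every step.
step 5: [17,19,-18] + [+3,+1,-3] → [20,20,-21]
step 6: [20,20,-21] + [+3,+1,-3] → [23,21,-24]

[23,21,-24]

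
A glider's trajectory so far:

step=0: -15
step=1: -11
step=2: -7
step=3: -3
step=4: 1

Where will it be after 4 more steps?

17

Each step adds +4 to the position.
step 5: 1 + 4 → 5
step 6: 5 + 4 → 9
step 7: 9 + 4 → 13
step 8: 13 + 4 → 17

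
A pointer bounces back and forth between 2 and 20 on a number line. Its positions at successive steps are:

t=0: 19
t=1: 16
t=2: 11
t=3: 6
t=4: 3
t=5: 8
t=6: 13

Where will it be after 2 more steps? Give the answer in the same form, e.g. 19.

The value reflects between 2 and 20, moving 5 per step.
  step 7: 13 → 18
  step 8: 18 → 17

17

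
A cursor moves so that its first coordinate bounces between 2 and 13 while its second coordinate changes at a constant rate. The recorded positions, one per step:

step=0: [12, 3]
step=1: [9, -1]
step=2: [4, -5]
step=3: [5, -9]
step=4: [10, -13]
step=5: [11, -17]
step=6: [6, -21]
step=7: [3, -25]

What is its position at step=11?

The first coordinate reflects between 2 and 13, moving 5 per step.
  step 8: 3 → 8
  step 9: 8 → 13
  step 10: 13 → 8
  step 11: 8 → 3
The second coordinate changes by -4 each step: at step 11 it is -41.

[3, -41]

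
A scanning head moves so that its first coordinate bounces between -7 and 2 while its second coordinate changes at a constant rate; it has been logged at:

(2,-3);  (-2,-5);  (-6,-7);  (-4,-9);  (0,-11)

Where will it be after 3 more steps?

(-6,-17)

The first coordinate travels 4 per step and bounces off the walls at -7 and 2.
  step 5: 0 → 0
  step 6: 0 → -4
  step 7: -4 → -6
The second coordinate changes by -2 each step: at step 7 it is -17.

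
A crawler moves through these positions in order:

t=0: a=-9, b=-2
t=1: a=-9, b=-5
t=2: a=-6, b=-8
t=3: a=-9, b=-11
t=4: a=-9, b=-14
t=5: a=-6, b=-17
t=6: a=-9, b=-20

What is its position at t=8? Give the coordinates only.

A: cycles through -9, -9, -6 every 3 steps. Step 8 lands at position 2 of the cycle → -6.
B: linear, -3 per step → -26 at step 8.

a=-6, b=-26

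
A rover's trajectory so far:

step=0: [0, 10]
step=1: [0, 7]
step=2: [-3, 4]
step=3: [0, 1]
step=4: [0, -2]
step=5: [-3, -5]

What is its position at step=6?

[0, -8]

The first coordinate repeats the cycle [0, 0, -3] with period 3; step 6 mod 3 = 0, giving 0.
The second coordinate changes by -3 each step, so at step 6 it is 10 + 6·(-3) = -8.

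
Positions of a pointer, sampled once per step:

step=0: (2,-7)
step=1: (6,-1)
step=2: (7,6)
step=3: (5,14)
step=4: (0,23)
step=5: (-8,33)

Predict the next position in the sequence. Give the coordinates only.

Taking differences between consecutive positions: (+4,+6), (+1,+7), (-2,+8), (-5,+9), (-8,+10). These grow by (-3,+1) each step.
step 6: (-8,33) + (-11,+11) → (-19,44)

(-19,44)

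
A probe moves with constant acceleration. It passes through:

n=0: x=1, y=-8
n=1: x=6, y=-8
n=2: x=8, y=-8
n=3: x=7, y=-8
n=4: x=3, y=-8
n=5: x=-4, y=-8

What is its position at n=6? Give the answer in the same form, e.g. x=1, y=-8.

First differences are (+5, +0), (+2, +0), (-1, +0), (-4, +0), (-7, +0); their common second difference is (-3, +0) (constant acceleration).
step 6: x=-4, y=-8 + (-10, +0) → x=-14, y=-8

x=-14, y=-8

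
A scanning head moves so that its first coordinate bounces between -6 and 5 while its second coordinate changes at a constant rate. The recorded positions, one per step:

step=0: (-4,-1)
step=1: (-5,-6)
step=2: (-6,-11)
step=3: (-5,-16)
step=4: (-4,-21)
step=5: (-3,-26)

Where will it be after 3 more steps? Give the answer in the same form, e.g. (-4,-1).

(0,-41)

The first coordinate travels 1 per step and bounces off the walls at -6 and 5.
  step 6: -3 → -2
  step 7: -2 → -1
  step 8: -1 → 0
The second coordinate changes by -5 each step: at step 8 it is -41.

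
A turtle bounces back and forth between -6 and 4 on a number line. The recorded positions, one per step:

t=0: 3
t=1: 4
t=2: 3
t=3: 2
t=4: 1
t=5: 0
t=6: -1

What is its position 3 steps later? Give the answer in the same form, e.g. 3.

-4

The value reflects between -6 and 4, moving 1 per step.
  step 7: -1 → -2
  step 8: -2 → -3
  step 9: -3 → -4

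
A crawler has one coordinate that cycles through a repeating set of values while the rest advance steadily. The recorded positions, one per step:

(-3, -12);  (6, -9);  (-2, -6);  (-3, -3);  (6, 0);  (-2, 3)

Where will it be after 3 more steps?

(-2, 12)

First: cycles through -3, 6, -2 every 3 steps. Step 8 lands at position 2 of the cycle → -2.
Second: linear, +3 per step → 12 at step 8.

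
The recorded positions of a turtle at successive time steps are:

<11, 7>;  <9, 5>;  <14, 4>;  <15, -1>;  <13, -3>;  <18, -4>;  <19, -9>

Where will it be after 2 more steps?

<22, -12>

Differencing gives <-2, -2>, <+5, -1>, <+1, -5>, <-2, -2>, <+5, -1>, <+1, -5>. This is the pattern <-2, -2>, <+5, -1>, <+1, -5> repeated.
step 7: apply <-2, -2> → <17, -11>
step 8: apply <+5, -1> → <22, -12>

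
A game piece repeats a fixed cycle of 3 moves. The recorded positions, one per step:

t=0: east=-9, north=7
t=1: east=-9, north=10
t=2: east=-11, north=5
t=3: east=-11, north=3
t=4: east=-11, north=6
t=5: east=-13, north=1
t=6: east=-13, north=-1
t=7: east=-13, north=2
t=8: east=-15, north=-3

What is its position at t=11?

The moves between consecutive positions are (+0, +3), (-2, -5), (+0, -2), (+0, +3), (-2, -5), (+0, -2), (+0, +3), (-2, -5); they repeat the 3-cycle [(+0, +3), (-2, -5), (+0, -2)].
step 9: apply (+0, -2) → east=-15, north=-5
step 10: apply (+0, +3) → east=-15, north=-2
step 11: apply (-2, -5) → east=-17, north=-7

east=-17, north=-7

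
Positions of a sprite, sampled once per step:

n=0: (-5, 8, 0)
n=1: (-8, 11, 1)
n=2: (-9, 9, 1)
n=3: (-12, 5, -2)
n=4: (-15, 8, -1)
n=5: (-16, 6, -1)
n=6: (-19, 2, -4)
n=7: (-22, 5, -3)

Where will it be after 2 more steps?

(-26, -1, -6)

The moves between consecutive positions are (-3, +3, +1), (-1, -2, +0), (-3, -4, -3), (-3, +3, +1), (-1, -2, +0), (-3, -4, -3), (-3, +3, +1); they repeat the 3-cycle [(-3, +3, +1), (-1, -2, +0), (-3, -4, -3)].
step 8: apply (-1, -2, +0) → (-23, 3, -3)
step 9: apply (-3, -4, -3) → (-26, -1, -6)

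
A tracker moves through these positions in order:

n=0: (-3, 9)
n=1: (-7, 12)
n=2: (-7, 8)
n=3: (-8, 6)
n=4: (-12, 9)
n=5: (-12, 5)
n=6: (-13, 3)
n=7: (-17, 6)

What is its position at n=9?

(-18, 0)

Step-to-step displacements: (-4, +3), (+0, -4), (-1, -2), (-4, +3), (+0, -4), (-1, -2), (-4, +3) — a repeating cycle of length 3.
step 8: apply (+0, -4) → (-17, 2)
step 9: apply (-1, -2) → (-18, 0)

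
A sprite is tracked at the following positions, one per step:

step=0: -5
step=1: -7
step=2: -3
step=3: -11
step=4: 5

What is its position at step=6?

37

Consecutive displacements -2, +4, -8, +16 scale by a factor of -2 each step.
step 5: 5 − 32 → -27
step 6: -27 + 64 → 37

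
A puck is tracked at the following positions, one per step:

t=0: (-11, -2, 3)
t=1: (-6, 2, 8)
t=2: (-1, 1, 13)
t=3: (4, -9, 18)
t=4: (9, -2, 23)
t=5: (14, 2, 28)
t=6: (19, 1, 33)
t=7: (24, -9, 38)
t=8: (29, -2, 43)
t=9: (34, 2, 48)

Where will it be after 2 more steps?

First: linear, +5 per step → 44 at step 11.
Second: cycles through -2, 2, 1, -9 every 4 steps. Step 11 lands at position 3 of the cycle → -9.
Third: linear, +5 per step → 58 at step 11.

(44, -9, 58)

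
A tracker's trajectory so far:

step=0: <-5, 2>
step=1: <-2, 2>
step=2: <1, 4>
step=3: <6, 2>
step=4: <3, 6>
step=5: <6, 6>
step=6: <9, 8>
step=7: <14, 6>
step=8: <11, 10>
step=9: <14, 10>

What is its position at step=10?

Step-to-step displacements: <+3, +0>, <+3, +2>, <+5, -2>, <-3, +4>, <+3, +0>, <+3, +2>, <+5, -2>, <-3, +4>, <+3, +0> — a repeating cycle of length 4.
step 10: apply <+3, +2> → <17, 12>

<17, 12>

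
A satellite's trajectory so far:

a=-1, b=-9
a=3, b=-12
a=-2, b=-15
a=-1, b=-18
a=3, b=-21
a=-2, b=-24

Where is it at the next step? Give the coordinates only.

A: cycles through -1, 3, -2 every 3 steps. Step 6 lands at position 0 of the cycle → -1.
B: linear, -3 per step → -27 at step 6.

a=-1, b=-27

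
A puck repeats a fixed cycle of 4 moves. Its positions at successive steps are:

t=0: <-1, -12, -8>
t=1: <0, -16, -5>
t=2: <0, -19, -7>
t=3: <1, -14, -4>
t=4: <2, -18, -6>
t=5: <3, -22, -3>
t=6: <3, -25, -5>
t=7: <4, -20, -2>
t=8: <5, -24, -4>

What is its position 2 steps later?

<6, -31, -3>

Differencing gives <+1, -4, +3>, <+0, -3, -2>, <+1, +5, +3>, <+1, -4, -2>, <+1, -4, +3>, <+0, -3, -2>, <+1, +5, +3>, <+1, -4, -2>. This is the pattern <+1, -4, +3>, <+0, -3, -2>, <+1, +5, +3>, <+1, -4, -2> repeated.
step 9: apply <+1, -4, +3> → <6, -28, -1>
step 10: apply <+0, -3, -2> → <6, -31, -3>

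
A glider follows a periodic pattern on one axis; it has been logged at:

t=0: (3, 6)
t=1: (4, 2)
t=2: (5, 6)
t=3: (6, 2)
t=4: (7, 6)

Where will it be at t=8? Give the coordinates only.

(11, 6)

The first coordinate changes by +1 each step, so at step 8 it is 3 + 8·(1) = 11.
The second coordinate repeats the cycle [6, 2] with period 2; step 8 mod 2 = 0, giving 6.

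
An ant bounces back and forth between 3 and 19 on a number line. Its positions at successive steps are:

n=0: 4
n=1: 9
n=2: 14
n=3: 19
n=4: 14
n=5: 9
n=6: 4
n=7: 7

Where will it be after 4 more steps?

The value travels 5 per step and bounces off the walls at 3 and 19.
  step 8: 7 → 12
  step 9: 12 → 17
  step 10: 17 → 16
  step 11: 16 → 11

11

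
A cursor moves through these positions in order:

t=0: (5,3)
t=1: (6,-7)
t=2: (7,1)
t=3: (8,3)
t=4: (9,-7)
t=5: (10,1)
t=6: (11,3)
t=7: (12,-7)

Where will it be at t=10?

(15,-7)

First: linear, +1 per step → 15 at step 10.
Second: cycles through 3, -7, 1 every 3 steps. Step 10 lands at position 1 of the cycle → -7.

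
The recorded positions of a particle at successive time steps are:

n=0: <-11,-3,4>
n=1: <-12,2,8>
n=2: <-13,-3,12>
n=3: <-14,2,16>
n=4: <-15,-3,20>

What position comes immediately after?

The first coordinate changes by -1 each step, so at step 5 it is -11 + 5·(-1) = -16.
The second coordinate repeats the cycle [-3, 2] with period 2; step 5 mod 2 = 1, giving 2.
The third coordinate changes by +4 each step, so at step 5 it is 4 + 5·(4) = 24.

<-16,2,24>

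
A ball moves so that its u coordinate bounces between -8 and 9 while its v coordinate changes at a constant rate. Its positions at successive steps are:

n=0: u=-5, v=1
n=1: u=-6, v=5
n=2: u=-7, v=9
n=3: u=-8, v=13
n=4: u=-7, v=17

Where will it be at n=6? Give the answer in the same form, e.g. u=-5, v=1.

u=-5, v=25

The u coordinate travels 1 per step and bounces off the walls at -8 and 9.
  step 5: -7 → -6
  step 6: -6 → -5
The v coordinate changes by +4 each step: at step 6 it is 25.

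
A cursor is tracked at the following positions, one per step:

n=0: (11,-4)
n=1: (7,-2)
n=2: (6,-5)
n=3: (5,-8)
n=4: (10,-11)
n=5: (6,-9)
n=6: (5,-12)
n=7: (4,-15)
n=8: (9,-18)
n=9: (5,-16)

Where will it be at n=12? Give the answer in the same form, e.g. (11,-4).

(8,-25)

Step-to-step displacements: (-4,+2), (-1,-3), (-1,-3), (+5,-3), (-4,+2), (-1,-3), (-1,-3), (+5,-3), (-4,+2) — a repeating cycle of length 4.
step 10: apply (-1,-3) → (4,-19)
step 11: apply (-1,-3) → (3,-22)
step 12: apply (+5,-3) → (8,-25)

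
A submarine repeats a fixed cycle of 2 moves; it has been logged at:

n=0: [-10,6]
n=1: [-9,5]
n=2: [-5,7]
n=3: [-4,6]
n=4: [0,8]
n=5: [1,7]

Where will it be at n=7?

[6,8]

Step-to-step displacements: [+1,-1], [+4,+2], [+1,-1], [+4,+2], [+1,-1] — a repeating cycle of length 2.
step 6: apply [+4,+2] → [5,9]
step 7: apply [+1,-1] → [6,8]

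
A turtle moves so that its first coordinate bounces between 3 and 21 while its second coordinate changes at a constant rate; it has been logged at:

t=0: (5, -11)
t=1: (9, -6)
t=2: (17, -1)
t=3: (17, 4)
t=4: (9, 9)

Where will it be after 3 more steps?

(21, 24)

The first coordinate reflects between 3 and 21, moving 8 per step.
  step 5: 9 → 5
  step 6: 5 → 13
  step 7: 13 → 21
The second coordinate changes by +5 each step: at step 7 it is 24.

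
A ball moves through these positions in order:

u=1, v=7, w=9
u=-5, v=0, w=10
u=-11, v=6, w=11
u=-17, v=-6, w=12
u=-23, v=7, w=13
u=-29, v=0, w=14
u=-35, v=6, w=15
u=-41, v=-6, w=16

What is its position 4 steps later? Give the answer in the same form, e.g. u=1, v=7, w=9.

u=-65, v=-6, w=20

The u coordinate changes by -6 each step, so at step 11 it is 1 + 11·(-6) = -65.
The v coordinate repeats the cycle [7, 0, 6, -6] with period 4; step 11 mod 4 = 3, giving -6.
The w coordinate changes by +1 each step, so at step 11 it is 9 + 11·(1) = 20.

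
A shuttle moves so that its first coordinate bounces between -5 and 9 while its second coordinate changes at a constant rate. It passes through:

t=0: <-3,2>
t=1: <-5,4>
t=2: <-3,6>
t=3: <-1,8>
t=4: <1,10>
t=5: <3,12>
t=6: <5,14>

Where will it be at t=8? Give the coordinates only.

<9,18>

The first coordinate travels 2 per step and bounces off the walls at -5 and 9.
  step 7: 5 → 7
  step 8: 7 → 9
The second coordinate changes by +2 each step: at step 8 it is 18.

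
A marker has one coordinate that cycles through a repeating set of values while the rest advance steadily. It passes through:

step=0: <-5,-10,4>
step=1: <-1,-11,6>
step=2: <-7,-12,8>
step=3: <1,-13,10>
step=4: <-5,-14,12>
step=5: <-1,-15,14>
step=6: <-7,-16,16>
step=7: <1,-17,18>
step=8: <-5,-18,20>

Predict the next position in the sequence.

<-1,-19,22>

First: cycles through -5, -1, -7, 1 every 4 steps. Step 9 lands at position 1 of the cycle → -1.
Second: linear, -1 per step → -19 at step 9.
Third: linear, +2 per step → 22 at step 9.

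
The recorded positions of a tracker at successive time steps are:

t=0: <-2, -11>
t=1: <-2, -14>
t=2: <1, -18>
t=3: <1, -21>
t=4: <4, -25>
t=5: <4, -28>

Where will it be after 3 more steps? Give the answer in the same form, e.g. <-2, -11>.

Step-to-step displacements: <+0, -3>, <+3, -4>, <+0, -3>, <+3, -4>, <+0, -3> — a repeating cycle of length 2.
step 6: apply <+3, -4> → <7, -32>
step 7: apply <+0, -3> → <7, -35>
step 8: apply <+3, -4> → <10, -39>

<10, -39>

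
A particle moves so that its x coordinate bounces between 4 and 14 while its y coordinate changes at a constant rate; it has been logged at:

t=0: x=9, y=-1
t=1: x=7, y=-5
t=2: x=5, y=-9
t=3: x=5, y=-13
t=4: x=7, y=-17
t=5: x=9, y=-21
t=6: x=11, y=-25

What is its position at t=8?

The x coordinate travels 2 per step and bounces off the walls at 4 and 14.
  step 7: 11 → 13
  step 8: 13 → 13
The y coordinate changes by -4 each step: at step 8 it is -33.

x=13, y=-33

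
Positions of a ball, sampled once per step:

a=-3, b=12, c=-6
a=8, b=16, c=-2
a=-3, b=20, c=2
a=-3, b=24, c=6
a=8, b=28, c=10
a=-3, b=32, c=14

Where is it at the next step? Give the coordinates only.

A: cycles through -3, 8, -3 every 3 steps. Step 6 lands at position 0 of the cycle → -3.
B: linear, +4 per step → 36 at step 6.
C: linear, +4 per step → 18 at step 6.

a=-3, b=36, c=18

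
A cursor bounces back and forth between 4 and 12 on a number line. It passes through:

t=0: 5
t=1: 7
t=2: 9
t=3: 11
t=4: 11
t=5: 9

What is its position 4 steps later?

The value travels 2 per step and bounces off the walls at 4 and 12.
  step 6: 9 → 7
  step 7: 7 → 5
  step 8: 5 → 5
  step 9: 5 → 7

7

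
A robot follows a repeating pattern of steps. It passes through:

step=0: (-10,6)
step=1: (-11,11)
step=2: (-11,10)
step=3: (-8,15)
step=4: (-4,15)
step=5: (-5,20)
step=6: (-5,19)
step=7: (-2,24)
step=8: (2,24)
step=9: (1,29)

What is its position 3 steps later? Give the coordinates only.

(8,33)

The moves between consecutive positions are (-1,+5), (+0,-1), (+3,+5), (+4,+0), (-1,+5), (+0,-1), (+3,+5), (+4,+0), (-1,+5); they repeat the 4-cycle [(-1,+5), (+0,-1), (+3,+5), (+4,+0)].
step 10: apply (+0,-1) → (1,28)
step 11: apply (+3,+5) → (4,33)
step 12: apply (+4,+0) → (8,33)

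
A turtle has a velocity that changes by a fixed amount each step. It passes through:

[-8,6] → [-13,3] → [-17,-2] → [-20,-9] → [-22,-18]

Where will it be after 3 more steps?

[-22,-57]

Taking differences between consecutive positions: [-5,-3], [-4,-5], [-3,-7], [-2,-9]. These grow by [+1,-2] each step.
step 5: [-22,-18] + [-1,-11] → [-23,-29]
step 6: [-23,-29] + [+0,-13] → [-23,-42]
step 7: [-23,-42] + [+1,-15] → [-22,-57]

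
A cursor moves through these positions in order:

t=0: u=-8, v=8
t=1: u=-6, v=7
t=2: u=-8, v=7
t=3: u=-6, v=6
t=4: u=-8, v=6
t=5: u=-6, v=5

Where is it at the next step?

u=-8, v=5

Step-to-step displacements: (+2, -1), (-2, +0), (+2, -1), (-2, +0), (+2, -1) — a repeating cycle of length 2.
step 6: apply (-2, +0) → u=-8, v=5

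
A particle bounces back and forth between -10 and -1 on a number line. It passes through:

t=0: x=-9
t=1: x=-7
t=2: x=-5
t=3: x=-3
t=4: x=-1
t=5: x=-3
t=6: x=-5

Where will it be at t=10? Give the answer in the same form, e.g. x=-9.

x=-7

The value reflects between -10 and -1, moving 2 per step.
  step 7: -5 → -7
  step 8: -7 → -9
  step 9: -9 → -9
  step 10: -9 → -7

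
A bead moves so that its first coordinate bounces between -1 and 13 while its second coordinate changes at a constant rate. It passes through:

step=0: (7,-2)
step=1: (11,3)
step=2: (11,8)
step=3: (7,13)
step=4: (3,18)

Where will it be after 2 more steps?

(3,28)

The first coordinate travels 4 per step and bounces off the walls at -1 and 13.
  step 5: 3 → -1
  step 6: -1 → 3
The second coordinate changes by +5 each step: at step 6 it is 28.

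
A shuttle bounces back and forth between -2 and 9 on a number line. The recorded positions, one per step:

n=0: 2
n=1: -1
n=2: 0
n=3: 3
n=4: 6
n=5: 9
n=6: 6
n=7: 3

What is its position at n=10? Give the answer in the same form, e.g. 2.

The value reflects between -2 and 9, moving 3 per step.
  step 8: 3 → 0
  step 9: 0 → -1
  step 10: -1 → 2

2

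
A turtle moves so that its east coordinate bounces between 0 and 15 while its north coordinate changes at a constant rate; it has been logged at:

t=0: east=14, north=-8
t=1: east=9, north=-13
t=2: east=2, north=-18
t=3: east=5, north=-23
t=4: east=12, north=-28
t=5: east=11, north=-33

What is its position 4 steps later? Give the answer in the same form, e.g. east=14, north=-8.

The east coordinate reflects between 0 and 15, moving 7 per step.
  step 6: 11 → 4
  step 7: 4 → 3
  step 8: 3 → 10
  step 9: 10 → 13
The north coordinate changes by -5 each step: at step 9 it is -53.

east=13, north=-53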